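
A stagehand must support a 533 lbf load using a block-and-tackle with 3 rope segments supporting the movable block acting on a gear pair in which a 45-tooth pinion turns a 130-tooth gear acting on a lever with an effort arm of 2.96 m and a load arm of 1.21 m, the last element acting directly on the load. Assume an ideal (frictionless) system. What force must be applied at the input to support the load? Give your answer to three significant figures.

25.1 lbf

Block-and-tackle MA = number of supporting rope parts = 3.
Gear pair MA = 130/45 = 2.8889.
Lever MA = effort arm / load arm = 2.96/1.21 = 2.4463.
Combined ideal MA = 3 × 2.8889 × 2.4463 = 21.201.
Effort = load / MA = 533 / 21.201 = 25.14 lbf.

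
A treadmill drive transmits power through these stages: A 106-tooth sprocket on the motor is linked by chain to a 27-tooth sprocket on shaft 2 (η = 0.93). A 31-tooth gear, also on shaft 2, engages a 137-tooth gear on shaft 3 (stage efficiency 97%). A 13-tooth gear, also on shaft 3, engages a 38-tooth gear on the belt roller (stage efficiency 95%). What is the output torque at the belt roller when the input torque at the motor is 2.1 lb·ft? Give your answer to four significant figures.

Chain: ratio = 27/106 = 0.25472; torque at shaft 2 = 2.1 × 0.25472 × 0.93 = 0.49746 lb·ft.
Gear mesh: ratio = 137/31 = 4.4194; torque at shaft 3 = 0.49746 × 4.4194 × 0.97 = 2.1325 lb·ft.
Gear mesh: ratio = 38/13 = 2.9231; torque at the belt roller = 2.1325 × 2.9231 × 0.95 = 5.9218 lb·ft.

5.922 lb·ft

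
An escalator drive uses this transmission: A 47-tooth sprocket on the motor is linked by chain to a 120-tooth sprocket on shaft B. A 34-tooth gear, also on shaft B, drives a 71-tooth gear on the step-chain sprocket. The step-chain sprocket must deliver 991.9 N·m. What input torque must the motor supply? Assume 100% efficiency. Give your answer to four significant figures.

186.0 N·m

Overall ratio R = 2.5532 × 2.0882 = 5.3317.
Input torque = output torque / R = 991.9 / 5.3317 = 186.04 N·m.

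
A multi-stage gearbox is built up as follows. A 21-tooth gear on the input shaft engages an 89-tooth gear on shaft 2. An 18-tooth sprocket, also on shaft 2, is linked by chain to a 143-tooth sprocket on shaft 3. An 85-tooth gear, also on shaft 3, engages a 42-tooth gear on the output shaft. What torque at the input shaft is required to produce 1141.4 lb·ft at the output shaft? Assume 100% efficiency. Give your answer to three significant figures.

68.6 lb·ft

Overall ratio R = 4.2381 × 7.9444 × 0.49412 = 16.637.
Input torque = output torque / R = 1141.4 / 16.637 = 68.608 lb·ft.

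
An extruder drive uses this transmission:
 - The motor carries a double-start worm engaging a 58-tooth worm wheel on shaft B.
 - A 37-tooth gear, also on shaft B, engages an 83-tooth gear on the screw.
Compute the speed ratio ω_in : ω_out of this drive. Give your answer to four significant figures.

65.05

Each stage contributes driven/driver: worm 58/2 = 29, gear mesh 83/37 = 2.2432.
Overall: 29 × 2.2432 = 65.054.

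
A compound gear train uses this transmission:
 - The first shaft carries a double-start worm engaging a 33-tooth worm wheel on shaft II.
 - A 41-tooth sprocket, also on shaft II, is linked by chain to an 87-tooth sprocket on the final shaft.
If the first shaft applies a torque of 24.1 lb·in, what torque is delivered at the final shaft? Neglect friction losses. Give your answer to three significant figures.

After the worm (33/2): 24.1 × 16.5 = 397.65 lb·in
After the chain (87/41): 397.65 × 2.122 = 843.79 lb·in

844 lb·in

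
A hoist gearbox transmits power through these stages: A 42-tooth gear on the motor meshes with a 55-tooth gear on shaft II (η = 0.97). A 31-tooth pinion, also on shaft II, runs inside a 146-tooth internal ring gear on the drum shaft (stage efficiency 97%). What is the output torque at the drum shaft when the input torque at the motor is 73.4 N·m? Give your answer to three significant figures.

426 N·m

Gear mesh: ratio = 55/42 = 1.3095; torque at shaft II = 73.4 × 1.3095 × 0.97 = 93.235 N·m.
Internal gear: ratio = 146/31 = 4.7097; torque at the drum shaft = 93.235 × 4.7097 × 0.97 = 425.94 N·m.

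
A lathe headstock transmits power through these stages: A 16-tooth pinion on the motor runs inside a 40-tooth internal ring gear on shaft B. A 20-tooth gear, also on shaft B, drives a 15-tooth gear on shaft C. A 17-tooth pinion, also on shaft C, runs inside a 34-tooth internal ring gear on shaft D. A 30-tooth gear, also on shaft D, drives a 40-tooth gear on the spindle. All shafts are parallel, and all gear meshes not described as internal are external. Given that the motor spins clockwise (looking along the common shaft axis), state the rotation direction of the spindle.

clockwise

the motor → shaft B: internal mesh, same direction → CW.
shaft B → shaft C: external mesh, 1 reversal → CCW.
shaft C → shaft D: internal mesh, same direction → CCW.
shaft D → the spindle: external mesh, 1 reversal → CW.
2 reversals in total — an even number — so the spindle turns the same way as the motor.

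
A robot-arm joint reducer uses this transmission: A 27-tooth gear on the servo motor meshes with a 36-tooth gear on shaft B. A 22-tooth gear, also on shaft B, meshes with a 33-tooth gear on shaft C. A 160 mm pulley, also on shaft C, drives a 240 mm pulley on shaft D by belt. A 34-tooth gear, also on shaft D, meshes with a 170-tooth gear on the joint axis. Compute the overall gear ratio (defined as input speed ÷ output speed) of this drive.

Each stage contributes driven/driver: gear mesh 36/27 = 1.3333, gear mesh 33/22 = 1.5, belt 240/160 = 1.5, gear mesh 170/34 = 5.
Overall: 1.3333 × 1.5 × 1.5 × 5 = 15.

15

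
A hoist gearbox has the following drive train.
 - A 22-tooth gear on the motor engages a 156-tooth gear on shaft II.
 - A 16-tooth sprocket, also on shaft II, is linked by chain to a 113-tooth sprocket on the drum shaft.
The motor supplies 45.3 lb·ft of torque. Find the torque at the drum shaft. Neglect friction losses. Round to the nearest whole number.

2269 lb·ft

After the gear mesh (156/22): 45.3 × 7.0909 = 321.22 lb·ft
After the chain (113/16): 321.22 × 7.0625 = 2268.6 lb·ft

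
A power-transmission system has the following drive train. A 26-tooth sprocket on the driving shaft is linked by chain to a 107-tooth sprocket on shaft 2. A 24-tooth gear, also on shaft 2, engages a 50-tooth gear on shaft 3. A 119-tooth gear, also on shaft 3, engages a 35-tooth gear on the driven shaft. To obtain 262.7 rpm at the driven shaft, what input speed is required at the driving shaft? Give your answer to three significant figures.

Overall ratio R = 4.1154 × 2.0833 × 0.29412 = 2.5217.
Required input speed = output speed × R = 262.7 × 2.5217 = 662.45 rpm.

662 rpm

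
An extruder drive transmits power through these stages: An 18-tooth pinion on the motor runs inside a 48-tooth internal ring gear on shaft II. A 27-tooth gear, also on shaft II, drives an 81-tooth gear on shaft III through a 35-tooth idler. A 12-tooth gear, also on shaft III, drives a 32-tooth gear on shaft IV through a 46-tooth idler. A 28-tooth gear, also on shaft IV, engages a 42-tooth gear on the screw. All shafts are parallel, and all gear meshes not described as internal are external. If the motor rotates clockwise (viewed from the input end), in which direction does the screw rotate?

the motor → shaft II: internal mesh, same direction → CW.
shaft II → shaft III: driver → idler → driven is 2 external meshes, 2 reversals → CW.
shaft III → shaft IV: driver → idler → driven is 2 external meshes, 2 reversals → CW.
shaft IV → the screw: external mesh, 1 reversal → CCW.
5 reversals in total — an odd number — so the screw turns opposite to the motor.

counterclockwise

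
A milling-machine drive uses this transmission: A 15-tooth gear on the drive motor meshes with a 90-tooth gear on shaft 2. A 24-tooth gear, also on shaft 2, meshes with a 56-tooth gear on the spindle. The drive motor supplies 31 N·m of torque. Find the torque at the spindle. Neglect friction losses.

434 N·m

Gear mesh: ratio = 90/15 = 6; torque at shaft 2 = 31 × 6 = 186 N·m.
Gear mesh: ratio = 56/24 = 2.3333; torque at the spindle = 186 × 2.3333 = 434 N·m.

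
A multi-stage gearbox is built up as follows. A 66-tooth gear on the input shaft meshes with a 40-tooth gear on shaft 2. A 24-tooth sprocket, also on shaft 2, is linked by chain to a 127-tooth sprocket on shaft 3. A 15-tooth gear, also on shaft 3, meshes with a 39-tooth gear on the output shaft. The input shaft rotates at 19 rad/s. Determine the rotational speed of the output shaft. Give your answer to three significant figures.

the input shaft → shaft 2 (gear mesh, 40/66): 19 ÷ 0.60606 = 31.35 rad/s
shaft 2 → shaft 3 (chain, 127/24): 31.35 ÷ 5.2917 = 5.9244 rad/s
shaft 3 → the output shaft (gear mesh, 39/15): 5.9244 ÷ 2.6 = 2.2786 rad/s

2.28 rad/s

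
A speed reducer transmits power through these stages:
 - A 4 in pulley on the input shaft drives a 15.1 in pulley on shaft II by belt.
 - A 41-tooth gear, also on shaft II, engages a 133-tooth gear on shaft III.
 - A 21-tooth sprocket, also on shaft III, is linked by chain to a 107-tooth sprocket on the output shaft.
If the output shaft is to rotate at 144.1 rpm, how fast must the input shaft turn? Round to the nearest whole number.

Overall ratio R = 3.775 × 3.2439 × 5.0952 = 62.395.
Required input speed = output speed × R = 144.1 × 62.395 = 8991.1 rpm.

8991 rpm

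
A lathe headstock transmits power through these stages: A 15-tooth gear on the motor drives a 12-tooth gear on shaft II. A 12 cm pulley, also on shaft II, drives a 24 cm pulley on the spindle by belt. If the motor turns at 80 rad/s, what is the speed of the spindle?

Gear mesh: ratio = 12/15 = 0.8, so shaft II turns at 80 / 0.8 = 100 rad/s.
Belt: ratio = 24/12 = 2, so the spindle turns at 100 / 2 = 50 rad/s.

50 rad/s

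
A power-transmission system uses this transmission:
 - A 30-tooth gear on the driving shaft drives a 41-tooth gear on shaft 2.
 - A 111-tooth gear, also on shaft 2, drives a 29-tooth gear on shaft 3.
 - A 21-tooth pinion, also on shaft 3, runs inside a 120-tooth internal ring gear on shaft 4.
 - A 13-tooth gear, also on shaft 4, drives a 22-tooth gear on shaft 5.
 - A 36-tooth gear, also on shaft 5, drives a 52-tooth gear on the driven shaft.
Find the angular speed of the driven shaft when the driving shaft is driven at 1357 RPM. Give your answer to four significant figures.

272.1 RPM

the driving shaft → shaft 2 (gear mesh, 41/30): 1357 ÷ 1.3667 = 992.93 RPM
shaft 2 → shaft 3 (gear mesh, 29/111): 992.93 ÷ 0.26126 = 3800.5 RPM
shaft 3 → shaft 4 (internal gear, 120/21): 3800.5 ÷ 5.7143 = 665.09 RPM
shaft 4 → shaft 5 (gear mesh, 22/13): 665.09 ÷ 1.6923 = 393.01 RPM
shaft 5 → the driven shaft (gear mesh, 52/36): 393.01 ÷ 1.4444 = 272.08 RPM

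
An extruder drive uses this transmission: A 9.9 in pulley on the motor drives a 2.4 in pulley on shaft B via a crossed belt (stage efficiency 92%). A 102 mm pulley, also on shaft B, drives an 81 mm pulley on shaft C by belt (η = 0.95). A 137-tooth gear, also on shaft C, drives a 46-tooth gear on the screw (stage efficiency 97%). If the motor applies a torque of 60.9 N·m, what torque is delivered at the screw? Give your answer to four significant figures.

After the belt (2.4/9.9): 60.9 × 0.24242 × 0.92 = 13.583 N·m
After the belt (81/102): 13.583 × 0.79412 × 0.95 = 10.247 N·m
After the gear mesh (46/137): 10.247 × 0.33577 × 0.97 = 3.3373 N·m

3.337 N·m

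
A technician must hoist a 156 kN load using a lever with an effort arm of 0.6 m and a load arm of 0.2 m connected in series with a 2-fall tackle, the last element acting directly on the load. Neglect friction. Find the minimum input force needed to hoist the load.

Lever MA = effort arm / load arm = 0.6/0.2 = 3.
Block-and-tackle MA = number of supporting rope parts = 2.
Combined ideal MA = 3 × 2 = 6.
Effort = load / MA = 156 / 6 = 26 kN.

26 kN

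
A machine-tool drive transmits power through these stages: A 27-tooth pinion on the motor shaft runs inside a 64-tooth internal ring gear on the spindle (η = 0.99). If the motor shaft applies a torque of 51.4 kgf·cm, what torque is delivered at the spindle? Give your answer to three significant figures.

Internal gear: ratio = 64/27 = 2.3704; torque at the spindle = 51.4 × 2.3704 × 0.99 = 120.62 kgf·cm.

121 kgf·cm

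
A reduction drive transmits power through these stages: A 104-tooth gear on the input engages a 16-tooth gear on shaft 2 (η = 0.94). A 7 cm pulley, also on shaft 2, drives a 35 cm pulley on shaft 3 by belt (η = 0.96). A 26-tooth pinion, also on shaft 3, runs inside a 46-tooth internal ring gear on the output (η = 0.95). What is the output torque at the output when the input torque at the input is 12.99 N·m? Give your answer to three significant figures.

After the gear mesh (16/104): 12.99 × 0.15385 × 0.94 = 1.8786 N·m
After the belt (35/7): 1.8786 × 5 × 0.96 = 9.0171 N·m
After the internal gear (46/26): 9.0171 × 1.7692 × 0.95 = 15.156 N·m

15.2 N·m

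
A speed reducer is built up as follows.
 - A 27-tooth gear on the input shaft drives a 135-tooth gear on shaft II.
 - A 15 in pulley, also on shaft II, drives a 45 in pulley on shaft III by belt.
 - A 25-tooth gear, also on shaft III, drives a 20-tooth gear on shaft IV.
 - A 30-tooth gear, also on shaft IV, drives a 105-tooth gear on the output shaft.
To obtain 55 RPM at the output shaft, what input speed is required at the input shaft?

2310 RPM

Overall ratio R = 5 × 3 × 0.8 × 3.5 = 42.
Required input speed = output speed × R = 55 × 42 = 2310 RPM.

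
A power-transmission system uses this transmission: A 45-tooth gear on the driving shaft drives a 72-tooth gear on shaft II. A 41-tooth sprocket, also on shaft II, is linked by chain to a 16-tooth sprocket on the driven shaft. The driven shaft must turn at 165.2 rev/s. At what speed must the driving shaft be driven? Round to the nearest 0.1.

Overall ratio R = 1.6 × 0.39024 = 0.62439.
Required input speed = output speed × R = 165.2 × 0.62439 = 103.15 rev/s.

103.1 rev/s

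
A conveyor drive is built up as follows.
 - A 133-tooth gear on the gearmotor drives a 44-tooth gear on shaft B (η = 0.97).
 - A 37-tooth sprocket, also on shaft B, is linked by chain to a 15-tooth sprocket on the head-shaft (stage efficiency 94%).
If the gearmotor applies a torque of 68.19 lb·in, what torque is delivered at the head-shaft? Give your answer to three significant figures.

Gear mesh: ratio = 44/133 = 0.33083; torque at shaft B = 68.19 × 0.33083 × 0.97 = 21.882 lb·in.
Chain: ratio = 15/37 = 0.40541; torque at the head-shaft = 21.882 × 0.40541 × 0.94 = 8.3389 lb·in.

8.34 lb·in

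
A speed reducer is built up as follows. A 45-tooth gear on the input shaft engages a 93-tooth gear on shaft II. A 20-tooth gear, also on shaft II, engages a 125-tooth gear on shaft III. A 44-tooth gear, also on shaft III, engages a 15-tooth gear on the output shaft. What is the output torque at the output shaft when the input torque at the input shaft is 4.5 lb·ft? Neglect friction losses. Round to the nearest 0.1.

19.8 lb·ft

Gear mesh: ratio = 93/45 = 2.0667; torque at shaft II = 4.5 × 2.0667 = 9.3 lb·ft.
Gear mesh: ratio = 125/20 = 6.25; torque at shaft III = 9.3 × 6.25 = 58.125 lb·ft.
Gear mesh: ratio = 15/44 = 0.34091; torque at the output shaft = 58.125 × 0.34091 = 19.815 lb·ft.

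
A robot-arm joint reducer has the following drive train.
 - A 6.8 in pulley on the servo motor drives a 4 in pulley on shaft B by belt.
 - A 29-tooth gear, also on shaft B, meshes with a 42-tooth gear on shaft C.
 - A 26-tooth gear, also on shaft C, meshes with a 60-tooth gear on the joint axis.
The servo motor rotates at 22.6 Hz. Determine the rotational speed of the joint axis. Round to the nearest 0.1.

the servo motor → shaft B (belt, 4/6.8): 22.6 ÷ 0.58824 = 38.42 Hz
shaft B → shaft C (gear mesh, 42/29): 38.42 ÷ 1.4483 = 26.528 Hz
shaft C → the joint axis (gear mesh, 60/26): 26.528 ÷ 2.3077 = 11.496 Hz

11.5 Hz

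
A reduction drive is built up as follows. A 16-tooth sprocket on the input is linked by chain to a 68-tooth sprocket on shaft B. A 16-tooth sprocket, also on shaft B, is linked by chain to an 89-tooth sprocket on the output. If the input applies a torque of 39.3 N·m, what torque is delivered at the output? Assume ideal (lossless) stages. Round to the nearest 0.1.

After the chain (68/16): 39.3 × 4.25 = 167.02 N·m
After the chain (89/16): 167.02 × 5.5625 = 929.08 N·m

929.1 N·m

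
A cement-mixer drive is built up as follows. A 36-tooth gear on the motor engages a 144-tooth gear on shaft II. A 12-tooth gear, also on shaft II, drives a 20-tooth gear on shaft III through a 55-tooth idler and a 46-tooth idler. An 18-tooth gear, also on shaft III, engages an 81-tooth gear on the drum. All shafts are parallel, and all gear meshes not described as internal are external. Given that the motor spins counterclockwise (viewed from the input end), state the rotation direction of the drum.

clockwise

the motor → shaft II: external mesh, 1 reversal → CW.
shaft II → shaft III: driver → idler → idler → driven is 3 external meshes, 3 reversals → CCW.
shaft III → the drum: external mesh, 1 reversal → CW.
5 reversals in total — an odd number — so the drum turns opposite to the motor.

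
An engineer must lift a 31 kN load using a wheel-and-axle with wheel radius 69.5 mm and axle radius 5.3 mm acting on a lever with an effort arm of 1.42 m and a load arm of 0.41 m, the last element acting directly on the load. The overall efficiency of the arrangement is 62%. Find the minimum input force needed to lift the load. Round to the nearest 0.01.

Wheel-and-axle MA = R/r = 69.5/5.3 = 13.113.
Lever MA = effort arm / load arm = 1.42/0.41 = 3.4634.
Combined ideal MA = 13.113 × 3.4634 = 45.416.
Actual MA = 45.416 × 0.62 = 28.158.
Effort = load / actual MA = 31 / 28.158 = 1.1009 kN.

1.10 kN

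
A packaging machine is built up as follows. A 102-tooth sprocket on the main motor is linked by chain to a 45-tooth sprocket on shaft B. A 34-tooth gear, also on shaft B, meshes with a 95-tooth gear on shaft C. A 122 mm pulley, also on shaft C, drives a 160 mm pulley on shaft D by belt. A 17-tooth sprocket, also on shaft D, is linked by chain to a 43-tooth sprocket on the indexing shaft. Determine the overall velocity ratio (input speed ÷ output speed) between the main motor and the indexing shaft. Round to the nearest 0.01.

4.09

Each stage contributes driven/driver: chain 45/102 = 0.44118, gear mesh 95/34 = 2.7941, belt 160/122 = 1.3115, chain 43/17 = 2.5294.
Overall: 0.44118 × 2.7941 × 1.3115 × 2.5294 = 4.0892.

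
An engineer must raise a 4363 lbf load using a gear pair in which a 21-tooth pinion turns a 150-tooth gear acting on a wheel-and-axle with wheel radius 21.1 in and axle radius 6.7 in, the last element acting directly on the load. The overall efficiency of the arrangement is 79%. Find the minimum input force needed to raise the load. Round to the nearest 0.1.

Gear pair MA = 150/21 = 7.1429.
Wheel-and-axle MA = R/r = 21.1/6.7 = 3.1493.
Combined ideal MA = 7.1429 × 3.1493 = 22.495.
Actual MA = 22.495 × 0.79 = 17.771.
Effort = load / actual MA = 4363 / 17.771 = 245.52 lbf.

245.5 lbf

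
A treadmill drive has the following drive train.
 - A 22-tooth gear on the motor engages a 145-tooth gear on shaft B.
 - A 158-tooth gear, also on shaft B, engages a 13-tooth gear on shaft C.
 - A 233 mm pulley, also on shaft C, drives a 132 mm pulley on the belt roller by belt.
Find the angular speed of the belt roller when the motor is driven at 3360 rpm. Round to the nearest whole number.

10937 rpm

gear mesh 145/22 = 6.5909 → 3360/6.5909 = 509.79 rpm
gear mesh 13/158 = 0.082278 → 509.79/0.082278 = 6195.9 rpm
belt 132/233 = 0.56652 → 6195.9/0.56652 = 10937 rpm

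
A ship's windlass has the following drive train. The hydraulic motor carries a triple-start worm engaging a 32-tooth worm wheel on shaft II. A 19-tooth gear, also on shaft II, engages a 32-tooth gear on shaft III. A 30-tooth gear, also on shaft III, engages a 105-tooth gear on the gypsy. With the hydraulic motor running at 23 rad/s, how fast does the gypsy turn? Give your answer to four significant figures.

worm 32/3 = 10.667 → 23/10.667 = 2.1562 rad/s
gear mesh 32/19 = 1.6842 → 2.1562/1.6842 = 1.2803 rad/s
gear mesh 105/30 = 3.5 → 1.2803/3.5 = 0.36579 rad/s

0.3658 rad/s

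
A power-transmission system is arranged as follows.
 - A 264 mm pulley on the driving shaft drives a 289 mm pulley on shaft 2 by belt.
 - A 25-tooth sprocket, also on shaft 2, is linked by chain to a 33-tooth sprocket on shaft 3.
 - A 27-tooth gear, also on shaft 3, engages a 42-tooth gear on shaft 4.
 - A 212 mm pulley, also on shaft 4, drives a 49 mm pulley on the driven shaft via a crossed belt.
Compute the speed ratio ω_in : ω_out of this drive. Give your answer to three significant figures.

0.520

Each stage contributes driven/driver: belt 289/264 = 1.0947, chain 33/25 = 1.32, gear mesh 42/27 = 1.5556, belt 49/212 = 0.23113.
Overall: 1.0947 × 1.32 × 1.5556 × 0.23113 = 0.51953.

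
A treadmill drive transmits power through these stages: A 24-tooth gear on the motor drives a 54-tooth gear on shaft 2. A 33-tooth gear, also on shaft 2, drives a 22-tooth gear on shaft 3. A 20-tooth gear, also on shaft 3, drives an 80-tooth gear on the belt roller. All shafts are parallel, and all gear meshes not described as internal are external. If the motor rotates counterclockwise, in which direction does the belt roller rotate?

the motor → shaft 2: external mesh, 1 reversal → CW.
shaft 2 → shaft 3: external mesh, 1 reversal → CCW.
shaft 3 → the belt roller: external mesh, 1 reversal → CW.
3 reversals in total — an odd number — so the belt roller turns opposite to the motor.

clockwise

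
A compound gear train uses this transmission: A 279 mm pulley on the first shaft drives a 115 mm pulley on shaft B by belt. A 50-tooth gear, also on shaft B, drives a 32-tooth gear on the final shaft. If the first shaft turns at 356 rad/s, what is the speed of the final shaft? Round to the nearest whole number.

1350 rad/s

belt 115/279 = 0.41219 → 356/0.41219 = 863.69 rad/s
gear mesh 32/50 = 0.64 → 863.69/0.64 = 1349.5 rad/s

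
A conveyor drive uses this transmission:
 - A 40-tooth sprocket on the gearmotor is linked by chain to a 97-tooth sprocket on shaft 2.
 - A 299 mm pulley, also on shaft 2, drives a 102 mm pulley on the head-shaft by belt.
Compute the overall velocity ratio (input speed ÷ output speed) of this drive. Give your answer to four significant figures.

0.8273

Each stage contributes driven/driver: chain 97/40 = 2.425, belt 102/299 = 0.34114.
Overall: 2.425 × 0.34114 = 0.82726.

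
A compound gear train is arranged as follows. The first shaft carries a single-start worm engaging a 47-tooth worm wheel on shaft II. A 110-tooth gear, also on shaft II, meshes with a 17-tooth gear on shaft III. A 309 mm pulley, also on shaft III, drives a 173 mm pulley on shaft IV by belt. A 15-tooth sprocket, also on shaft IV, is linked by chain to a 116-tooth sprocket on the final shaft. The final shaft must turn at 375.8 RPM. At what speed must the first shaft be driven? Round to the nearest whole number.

11819 RPM

Overall ratio R = 47 × 0.15455 × 0.55987 × 7.7333 = 31.449.
Required input speed = output speed × R = 375.8 × 31.449 = 11819 RPM.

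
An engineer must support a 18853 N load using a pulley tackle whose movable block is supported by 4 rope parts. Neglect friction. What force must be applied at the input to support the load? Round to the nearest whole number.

4713 N

Block-and-tackle MA = number of supporting rope parts = 4.
Effort = load / MA = 18853 / 4 = 4713.2 N.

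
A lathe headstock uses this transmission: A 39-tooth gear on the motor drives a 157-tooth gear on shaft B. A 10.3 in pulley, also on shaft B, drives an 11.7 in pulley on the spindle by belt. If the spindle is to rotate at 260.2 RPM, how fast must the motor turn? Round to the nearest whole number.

Overall ratio R = 4.0256 × 1.1359 = 4.5728.
Required input speed = output speed × R = 260.2 × 4.5728 = 1189.8 RPM.

1190 RPM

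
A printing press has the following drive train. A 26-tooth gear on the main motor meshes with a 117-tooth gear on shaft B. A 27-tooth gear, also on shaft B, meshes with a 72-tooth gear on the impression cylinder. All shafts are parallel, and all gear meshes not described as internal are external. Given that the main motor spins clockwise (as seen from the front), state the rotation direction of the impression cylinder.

clockwise

the main motor → shaft B: external mesh, 1 reversal → CCW.
shaft B → the impression cylinder: external mesh, 1 reversal → CW.
2 reversals in total — an even number — so the impression cylinder turns the same way as the main motor.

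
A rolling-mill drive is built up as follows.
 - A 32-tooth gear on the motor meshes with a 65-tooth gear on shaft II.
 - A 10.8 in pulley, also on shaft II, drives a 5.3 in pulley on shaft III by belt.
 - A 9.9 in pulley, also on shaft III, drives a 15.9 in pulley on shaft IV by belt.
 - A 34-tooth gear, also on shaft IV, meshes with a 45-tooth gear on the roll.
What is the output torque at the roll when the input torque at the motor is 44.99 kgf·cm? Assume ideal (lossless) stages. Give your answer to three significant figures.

95.3 kgf·cm

After the gear mesh (65/32): 44.99 × 2.0312 = 91.386 kgf·cm
After the belt (5.3/10.8): 91.386 × 0.49074 = 44.847 kgf·cm
After the belt (15.9/9.9): 44.847 × 1.6061 = 72.027 kgf·cm
After the gear mesh (45/34): 72.027 × 1.3235 = 95.329 kgf·cm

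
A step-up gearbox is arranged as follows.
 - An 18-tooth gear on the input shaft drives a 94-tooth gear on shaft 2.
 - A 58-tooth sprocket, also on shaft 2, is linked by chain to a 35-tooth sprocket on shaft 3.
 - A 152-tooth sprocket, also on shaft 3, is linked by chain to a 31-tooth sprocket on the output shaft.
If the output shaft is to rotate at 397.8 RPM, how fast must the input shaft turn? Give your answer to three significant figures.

256 RPM

Overall ratio R = 5.2222 × 0.60345 × 0.20395 = 0.64271.
Required input speed = output speed × R = 397.8 × 0.64271 = 255.67 RPM.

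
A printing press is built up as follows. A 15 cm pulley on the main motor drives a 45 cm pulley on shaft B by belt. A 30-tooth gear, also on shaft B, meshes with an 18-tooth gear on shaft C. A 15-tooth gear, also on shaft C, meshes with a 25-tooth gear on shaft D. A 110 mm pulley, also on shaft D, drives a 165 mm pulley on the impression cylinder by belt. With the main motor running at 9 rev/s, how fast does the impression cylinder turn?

2 rev/s

belt 45/15 = 3 → 9/3 = 3 rev/s
gear mesh 18/30 = 0.6 → 3/0.6 = 5 rev/s
gear mesh 25/15 = 1.6667 → 5/1.6667 = 3 rev/s
belt 165/110 = 1.5 → 3/1.5 = 2 rev/s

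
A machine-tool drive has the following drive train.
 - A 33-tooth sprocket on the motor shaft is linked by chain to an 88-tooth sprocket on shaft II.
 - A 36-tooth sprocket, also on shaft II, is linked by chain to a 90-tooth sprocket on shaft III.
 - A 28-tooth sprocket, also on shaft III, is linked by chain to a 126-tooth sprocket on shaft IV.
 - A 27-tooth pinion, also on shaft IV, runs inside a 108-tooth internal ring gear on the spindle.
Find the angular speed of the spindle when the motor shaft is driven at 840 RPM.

7 RPM

the motor shaft → shaft II (chain, 88/33): 840 ÷ 2.6667 = 315 RPM
shaft II → shaft III (chain, 90/36): 315 ÷ 2.5 = 126 RPM
shaft III → shaft IV (chain, 126/28): 126 ÷ 4.5 = 28 RPM
shaft IV → the spindle (internal gear, 108/27): 28 ÷ 4 = 7 RPM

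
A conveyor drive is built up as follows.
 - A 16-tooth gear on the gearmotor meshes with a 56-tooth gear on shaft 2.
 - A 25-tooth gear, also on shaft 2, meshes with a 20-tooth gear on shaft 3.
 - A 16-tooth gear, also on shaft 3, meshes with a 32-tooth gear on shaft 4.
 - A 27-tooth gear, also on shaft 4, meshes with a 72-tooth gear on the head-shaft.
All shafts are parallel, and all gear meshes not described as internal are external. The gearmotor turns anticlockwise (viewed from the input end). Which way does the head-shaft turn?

anticlockwise

the gearmotor → shaft 2: external mesh, 1 reversal → CW.
shaft 2 → shaft 3: external mesh, 1 reversal → CCW.
shaft 3 → shaft 4: external mesh, 1 reversal → CW.
shaft 4 → the head-shaft: external mesh, 1 reversal → CCW.
4 reversals in total — an even number — so the head-shaft turns the same way as the gearmotor.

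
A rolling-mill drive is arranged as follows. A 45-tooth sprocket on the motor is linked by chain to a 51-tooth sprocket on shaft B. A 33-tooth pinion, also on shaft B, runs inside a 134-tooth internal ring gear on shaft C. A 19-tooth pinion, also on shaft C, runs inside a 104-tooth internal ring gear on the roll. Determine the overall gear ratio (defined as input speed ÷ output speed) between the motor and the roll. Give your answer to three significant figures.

25.2

Each stage contributes driven/driver: chain 51/45 = 1.1333, internal gear 134/33 = 4.0606, internal gear 104/19 = 5.4737.
Overall: 1.1333 × 4.0606 × 5.4737 = 25.19.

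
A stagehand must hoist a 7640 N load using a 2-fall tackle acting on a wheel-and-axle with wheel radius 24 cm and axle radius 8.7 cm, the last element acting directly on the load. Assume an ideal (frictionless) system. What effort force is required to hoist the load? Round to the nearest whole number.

1385 N

Block-and-tackle MA = number of supporting rope parts = 2.
Wheel-and-axle MA = R/r = 24/8.7 = 2.7586.
Combined ideal MA = 2 × 2.7586 = 5.5172.
Effort = load / MA = 7640 / 5.5172 = 1384.8 N.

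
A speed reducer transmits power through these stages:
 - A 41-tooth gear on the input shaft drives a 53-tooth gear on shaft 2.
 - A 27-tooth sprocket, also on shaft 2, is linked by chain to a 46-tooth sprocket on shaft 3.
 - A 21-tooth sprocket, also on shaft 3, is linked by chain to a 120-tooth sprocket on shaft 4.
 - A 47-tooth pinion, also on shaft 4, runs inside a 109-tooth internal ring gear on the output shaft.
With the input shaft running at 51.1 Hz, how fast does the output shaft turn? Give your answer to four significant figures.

1.751 Hz

Gear mesh: ratio = 53/41 = 1.2927, so shaft 2 turns at 51.1 / 1.2927 = 39.53 Hz.
Chain: ratio = 46/27 = 1.7037, so shaft 3 turns at 39.53 / 1.7037 = 23.203 Hz.
Chain: ratio = 120/21 = 5.7143, so shaft 4 turns at 23.203 / 5.7143 = 4.0604 Hz.
Internal gear: ratio = 109/47 = 2.3191, so the output shaft turns at 4.0604 / 2.3191 = 1.7508 Hz.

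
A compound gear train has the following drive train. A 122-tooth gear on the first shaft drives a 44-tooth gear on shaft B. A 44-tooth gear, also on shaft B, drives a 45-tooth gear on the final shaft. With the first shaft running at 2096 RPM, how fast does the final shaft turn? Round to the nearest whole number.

the first shaft → shaft B (gear mesh, 44/122): 2096 ÷ 0.36066 = 5811.6 RPM
shaft B → the final shaft (gear mesh, 45/44): 5811.6 ÷ 1.0227 = 5682.5 RPM

5682 RPM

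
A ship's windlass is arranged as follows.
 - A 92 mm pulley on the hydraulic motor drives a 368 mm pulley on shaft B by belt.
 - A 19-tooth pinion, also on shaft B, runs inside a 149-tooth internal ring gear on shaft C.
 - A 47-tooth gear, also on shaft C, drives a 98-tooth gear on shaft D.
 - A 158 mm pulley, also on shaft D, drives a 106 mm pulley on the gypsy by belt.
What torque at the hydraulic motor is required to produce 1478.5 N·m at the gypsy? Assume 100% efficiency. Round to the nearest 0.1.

Overall ratio R = 4 × 7.8421 × 2.0851 × 0.67089 = 43.88.
Input torque = output torque / R = 1478.5 / 43.88 = 33.694 N·m.

33.7 N·m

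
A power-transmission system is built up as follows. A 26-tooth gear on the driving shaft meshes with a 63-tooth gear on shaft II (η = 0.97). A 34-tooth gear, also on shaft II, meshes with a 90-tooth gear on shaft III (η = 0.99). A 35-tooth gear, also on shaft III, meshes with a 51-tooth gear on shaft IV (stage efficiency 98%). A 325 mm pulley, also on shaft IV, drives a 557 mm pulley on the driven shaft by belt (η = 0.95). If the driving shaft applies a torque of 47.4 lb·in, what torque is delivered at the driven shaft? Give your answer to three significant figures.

Gear mesh: ratio = 63/26 = 2.4231; torque at shaft II = 47.4 × 2.4231 × 0.97 = 111.41 lb·in.
Gear mesh: ratio = 90/34 = 2.6471; torque at shaft III = 111.41 × 2.6471 × 0.99 = 291.96 lb·in.
Gear mesh: ratio = 51/35 = 1.4571; torque at shaft IV = 291.96 × 1.4571 × 0.98 = 416.91 lb·in.
Belt: ratio = 557/325 = 1.7138; torque at the driven shaft = 416.91 × 1.7138 × 0.95 = 678.8 lb·in.

679 lb·in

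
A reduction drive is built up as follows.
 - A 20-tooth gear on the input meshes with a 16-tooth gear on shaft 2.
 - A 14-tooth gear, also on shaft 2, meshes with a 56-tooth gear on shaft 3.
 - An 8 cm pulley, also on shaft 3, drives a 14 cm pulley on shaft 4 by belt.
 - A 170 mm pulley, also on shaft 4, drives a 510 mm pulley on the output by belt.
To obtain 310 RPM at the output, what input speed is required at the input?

Overall ratio R = 0.8 × 4 × 1.75 × 3 = 16.8.
Required input speed = output speed × R = 310 × 16.8 = 5208 RPM.

5208 RPM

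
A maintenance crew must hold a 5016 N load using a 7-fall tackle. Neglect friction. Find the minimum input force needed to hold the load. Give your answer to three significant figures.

Block-and-tackle MA = number of supporting rope parts = 7.
Effort = load / MA = 5016 / 7 = 716.57 N.

717 N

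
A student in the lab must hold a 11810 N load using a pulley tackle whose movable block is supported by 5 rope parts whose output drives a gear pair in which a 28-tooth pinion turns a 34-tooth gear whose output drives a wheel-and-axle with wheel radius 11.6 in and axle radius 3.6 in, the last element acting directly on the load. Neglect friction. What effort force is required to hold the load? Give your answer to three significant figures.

Block-and-tackle MA = number of supporting rope parts = 5.
Gear pair MA = 34/28 = 1.2143.
Wheel-and-axle MA = R/r = 11.6/3.6 = 3.2222.
Combined ideal MA = 5 × 1.2143 × 3.2222 = 19.563.
Effort = load / MA = 11810 / 19.563 = 603.68 N.

604 N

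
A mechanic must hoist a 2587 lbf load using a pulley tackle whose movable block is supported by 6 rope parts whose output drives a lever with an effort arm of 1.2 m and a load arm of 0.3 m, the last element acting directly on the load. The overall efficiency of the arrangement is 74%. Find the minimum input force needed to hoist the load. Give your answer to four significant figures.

Block-and-tackle MA = number of supporting rope parts = 6.
Lever MA = effort arm / load arm = 1.2/0.3 = 4.
Combined ideal MA = 6 × 4 = 24.
Actual MA = 24 × 0.74 = 17.76.
Effort = load / actual MA = 2587 / 17.76 = 145.66 lbf.

145.7 lbf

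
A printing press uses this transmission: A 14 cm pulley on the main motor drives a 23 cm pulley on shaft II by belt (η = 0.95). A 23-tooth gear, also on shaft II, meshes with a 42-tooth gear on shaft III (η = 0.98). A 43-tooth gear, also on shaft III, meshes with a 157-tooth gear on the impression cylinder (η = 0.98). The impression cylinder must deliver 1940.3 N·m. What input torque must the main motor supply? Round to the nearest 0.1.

194.2 N·m

Overall ratio R = 1.6429 × 1.8261 × 3.6512 = 10.953; overall efficiency η = 0.95 × 0.98 × 0.98 = 0.9124.
Input torque = output torque / (R × η) = 1940.3 / (10.953 × 0.9124) = 194.15 N·m.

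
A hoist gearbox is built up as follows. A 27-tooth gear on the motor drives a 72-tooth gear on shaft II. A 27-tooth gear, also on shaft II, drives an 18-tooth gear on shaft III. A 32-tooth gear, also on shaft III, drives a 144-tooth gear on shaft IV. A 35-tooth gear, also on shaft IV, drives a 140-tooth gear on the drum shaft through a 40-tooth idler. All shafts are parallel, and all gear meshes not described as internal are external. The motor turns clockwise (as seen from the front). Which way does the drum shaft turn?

the motor → shaft II: external mesh, 1 reversal → CCW.
shaft II → shaft III: external mesh, 1 reversal → CW.
shaft III → shaft IV: external mesh, 1 reversal → CCW.
shaft IV → the drum shaft: driver → idler → driven is 2 external meshes, 2 reversals → CCW.
5 reversals in total — an odd number — so the drum shaft turns opposite to the motor.

counterclockwise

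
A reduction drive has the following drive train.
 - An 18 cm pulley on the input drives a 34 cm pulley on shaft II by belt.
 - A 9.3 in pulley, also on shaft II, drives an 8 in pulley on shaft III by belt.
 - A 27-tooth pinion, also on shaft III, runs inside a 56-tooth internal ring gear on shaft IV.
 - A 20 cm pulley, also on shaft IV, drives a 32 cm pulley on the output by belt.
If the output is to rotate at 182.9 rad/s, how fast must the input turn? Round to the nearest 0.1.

986.2 rad/s

Overall ratio R = 1.8889 × 0.86022 × 2.0741 × 1.6 = 5.3921.
Required input speed = output speed × R = 182.9 × 5.3921 = 986.21 rad/s.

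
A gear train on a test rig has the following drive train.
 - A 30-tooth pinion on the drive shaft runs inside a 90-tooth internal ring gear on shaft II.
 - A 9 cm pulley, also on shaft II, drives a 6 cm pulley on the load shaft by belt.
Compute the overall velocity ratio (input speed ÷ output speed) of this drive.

Each stage contributes driven/driver: internal gear 90/30 = 3, belt 6/9 = 0.66667.
Overall: 3 × 0.66667 = 2.

2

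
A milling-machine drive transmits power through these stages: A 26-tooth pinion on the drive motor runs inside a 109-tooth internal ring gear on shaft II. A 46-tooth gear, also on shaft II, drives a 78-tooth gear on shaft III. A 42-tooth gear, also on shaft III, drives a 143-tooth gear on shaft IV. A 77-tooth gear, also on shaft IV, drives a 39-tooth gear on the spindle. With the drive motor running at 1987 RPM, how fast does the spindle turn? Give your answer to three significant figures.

162 RPM

internal gear 109/26 = 4.1923 → 1987/4.1923 = 473.96 RPM
gear mesh 78/46 = 1.6957 → 473.96/1.6957 = 279.52 RPM
gear mesh 143/42 = 3.4048 → 279.52/3.4048 = 82.096 RPM
gear mesh 39/77 = 0.50649 → 82.096/0.50649 = 162.09 RPM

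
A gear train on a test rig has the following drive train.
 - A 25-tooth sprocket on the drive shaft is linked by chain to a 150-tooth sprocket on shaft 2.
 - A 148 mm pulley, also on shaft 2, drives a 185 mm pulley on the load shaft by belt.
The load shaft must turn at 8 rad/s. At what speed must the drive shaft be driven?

60 rad/s

Overall ratio R = 6 × 1.25 = 7.5.
Required input speed = output speed × R = 8 × 7.5 = 60 rad/s.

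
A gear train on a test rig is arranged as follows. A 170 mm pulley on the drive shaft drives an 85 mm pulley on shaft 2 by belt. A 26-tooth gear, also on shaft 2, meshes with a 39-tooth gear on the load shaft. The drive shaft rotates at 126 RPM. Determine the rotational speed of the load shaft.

168 RPM

Belt: ratio = 85/170 = 0.5, so shaft 2 turns at 126 / 0.5 = 252 RPM.
Gear mesh: ratio = 39/26 = 1.5, so the load shaft turns at 252 / 1.5 = 168 RPM.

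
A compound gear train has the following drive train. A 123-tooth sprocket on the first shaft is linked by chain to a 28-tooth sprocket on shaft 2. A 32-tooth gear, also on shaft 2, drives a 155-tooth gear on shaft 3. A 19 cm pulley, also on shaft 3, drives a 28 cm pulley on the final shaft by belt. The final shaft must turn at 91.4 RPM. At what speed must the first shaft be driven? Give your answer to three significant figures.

Overall ratio R = 0.22764 × 4.8438 × 1.4737 = 1.6249.
Required input speed = output speed × R = 91.4 × 1.6249 = 148.52 RPM.

149 RPM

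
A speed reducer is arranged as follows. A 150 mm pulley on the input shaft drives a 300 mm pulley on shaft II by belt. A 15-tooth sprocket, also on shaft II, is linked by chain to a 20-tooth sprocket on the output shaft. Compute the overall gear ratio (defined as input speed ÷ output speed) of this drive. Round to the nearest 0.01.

Each stage contributes driven/driver: belt 300/150 = 2, chain 20/15 = 1.3333.
Overall: 2 × 1.3333 = 2.6667.

2.67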